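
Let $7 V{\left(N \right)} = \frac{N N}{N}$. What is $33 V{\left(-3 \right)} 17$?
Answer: $- \frac{1683}{7} \approx -240.43$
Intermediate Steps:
$V{\left(N \right)} = \frac{N}{7}$ ($V{\left(N \right)} = \frac{N N \frac{1}{N}}{7} = \frac{N^{2} \frac{1}{N}}{7} = \frac{N}{7}$)
$33 V{\left(-3 \right)} 17 = 33 \cdot \frac{1}{7} \left(-3\right) 17 = 33 \left(- \frac{3}{7}\right) 17 = \left(- \frac{99}{7}\right) 17 = - \frac{1683}{7}$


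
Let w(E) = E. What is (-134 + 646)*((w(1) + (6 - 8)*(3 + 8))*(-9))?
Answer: 96768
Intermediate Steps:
(-134 + 646)*((w(1) + (6 - 8)*(3 + 8))*(-9)) = (-134 + 646)*((1 + (6 - 8)*(3 + 8))*(-9)) = 512*((1 - 2*11)*(-9)) = 512*((1 - 22)*(-9)) = 512*(-21*(-9)) = 512*189 = 96768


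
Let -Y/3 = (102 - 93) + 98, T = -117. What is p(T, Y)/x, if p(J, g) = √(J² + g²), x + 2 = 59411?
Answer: √12970/19803 ≈ 0.0057509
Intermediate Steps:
x = 59409 (x = -2 + 59411 = 59409)
Y = -321 (Y = -3*((102 - 93) + 98) = -3*(9 + 98) = -3*107 = -321)
p(T, Y)/x = √((-117)² + (-321)²)/59409 = √(13689 + 103041)*(1/59409) = √116730*(1/59409) = (3*√12970)*(1/59409) = √12970/19803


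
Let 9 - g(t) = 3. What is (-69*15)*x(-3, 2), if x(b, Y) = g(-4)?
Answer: -6210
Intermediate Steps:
g(t) = 6 (g(t) = 9 - 1*3 = 9 - 3 = 6)
x(b, Y) = 6
(-69*15)*x(-3, 2) = -69*15*6 = -1035*6 = -6210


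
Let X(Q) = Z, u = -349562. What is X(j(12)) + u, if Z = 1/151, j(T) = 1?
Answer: -52783861/151 ≈ -3.4956e+5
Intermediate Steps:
Z = 1/151 ≈ 0.0066225
X(Q) = 1/151
X(j(12)) + u = 1/151 - 349562 = -52783861/151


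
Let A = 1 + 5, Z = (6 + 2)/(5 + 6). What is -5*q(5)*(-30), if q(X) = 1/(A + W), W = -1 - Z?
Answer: 1650/47 ≈ 35.106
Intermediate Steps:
Z = 8/11 ≈ 0.72727
W = -19/11 (W = -1 - 1*8/11 = -1 - 8/11 = -19/11 ≈ -1.7273)
A = 6
q(X) = 11/47 (q(X) = 1/(6 - 19/11) = 1/(47/11) = 11/47)
-5*q(5)*(-30) = -5*11/47*(-30) = -55/47*(-30) = 1650/47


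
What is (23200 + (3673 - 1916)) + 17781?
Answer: 42738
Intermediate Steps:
(23200 + (3673 - 1916)) + 17781 = (23200 + 1757) + 17781 = 24957 + 17781 = 42738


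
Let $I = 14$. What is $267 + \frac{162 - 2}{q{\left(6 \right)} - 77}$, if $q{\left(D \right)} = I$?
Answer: $\frac{16661}{63} \approx 264.46$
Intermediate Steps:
$q{\left(D \right)} = 14$
$267 + \frac{162 - 2}{q{\left(6 \right)} - 77} = 267 + \frac{162 - 2}{14 - 77} = 267 + \frac{160}{14 + \left(-83 + 6\right)} = 267 + \frac{160}{14 - 77} = 267 + \frac{160}{-63} = 267 + 160 \left(- \frac{1}{63}\right) = 267 - \frac{160}{63} = \frac{16661}{63}$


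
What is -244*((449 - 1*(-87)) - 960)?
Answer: 103456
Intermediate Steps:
-244*((449 - 1*(-87)) - 960) = -244*((449 + 87) - 960) = -244*(536 - 960) = -244*(-424) = 103456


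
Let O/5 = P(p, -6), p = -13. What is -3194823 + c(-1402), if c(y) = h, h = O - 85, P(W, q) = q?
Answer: -3194938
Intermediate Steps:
O = -30 (O = 5*(-6) = -30)
h = -115 (h = -30 - 85 = -115)
c(y) = -115
-3194823 + c(-1402) = -3194823 - 115 = -3194938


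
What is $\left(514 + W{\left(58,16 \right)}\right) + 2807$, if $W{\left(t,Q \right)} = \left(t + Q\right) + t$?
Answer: $3453$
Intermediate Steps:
$W{\left(t,Q \right)} = Q + 2 t$ ($W{\left(t,Q \right)} = \left(Q + t\right) + t = Q + 2 t$)
$\left(514 + W{\left(58,16 \right)}\right) + 2807 = \left(514 + \left(16 + 2 \cdot 58\right)\right) + 2807 = \left(514 + \left(16 + 116\right)\right) + 2807 = \left(514 + 132\right) + 2807 = 646 + 2807 = 3453$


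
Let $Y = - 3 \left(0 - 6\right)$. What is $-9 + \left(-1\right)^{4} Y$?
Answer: $9$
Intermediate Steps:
$Y = 18$ ($Y = \left(-3\right) \left(-6\right) = 18$)
$-9 + \left(-1\right)^{4} Y = -9 + \left(-1\right)^{4} \cdot 18 = -9 + 1 \cdot 18 = -9 + 18 = 9$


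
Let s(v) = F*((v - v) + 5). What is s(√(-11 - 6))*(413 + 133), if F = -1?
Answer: -2730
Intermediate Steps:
s(v) = -5 (s(v) = -((v - v) + 5) = -(0 + 5) = -1*5 = -5)
s(√(-11 - 6))*(413 + 133) = -5*(413 + 133) = -5*546 = -2730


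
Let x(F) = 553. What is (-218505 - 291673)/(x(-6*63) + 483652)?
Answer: -510178/484205 ≈ -1.0536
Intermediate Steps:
(-218505 - 291673)/(x(-6*63) + 483652) = (-218505 - 291673)/(553 + 483652) = -510178/484205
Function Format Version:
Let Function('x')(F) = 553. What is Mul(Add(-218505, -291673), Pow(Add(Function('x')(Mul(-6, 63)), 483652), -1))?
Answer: Rational(-510178, 484205) ≈ -1.0536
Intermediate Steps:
Mul(Add(-218505, -291673), Pow(Add(Function('x')(Mul(-6, 63)), 483652), -1)) = Mul(Add(-218505, -291673), Pow(Add(553, 483652), -1)) = Mul(-510178, Pow(484205, -1)) = Mul(-510178, Rational(1, 484205)) = Rational(-510178, 484205)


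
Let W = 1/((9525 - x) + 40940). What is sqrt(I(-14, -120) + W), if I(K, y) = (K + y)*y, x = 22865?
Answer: sqrt(30622752069)/1380 ≈ 126.81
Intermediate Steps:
I(K, y) = y*(K + y)
W = 1/27600 (W = 1/((9525 - 1*22865) + 40940) = 1/((9525 - 22865) + 40940) = 1/(-13340 + 40940) = 1/27600 ≈ 3.6232e-5)
sqrt(I(-14, -120) + W) = sqrt(-120*(-14 - 120) + 1/27600) = sqrt(-120*(-134) + 1/27600) = sqrt(16080 + 1/27600) = sqrt(443808001/27600) = sqrt(30622752069)/1380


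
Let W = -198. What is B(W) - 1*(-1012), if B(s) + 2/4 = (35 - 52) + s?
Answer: 1593/2 ≈ 796.50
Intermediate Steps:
B(s) = -35/2 + s (B(s) = -½ + ((35 - 52) + s) = -½ + (-17 + s) = -35/2 + s)
B(W) - 1*(-1012) = (-35/2 - 198) - 1*(-1012) = -431/2 + 1012 = 1593/2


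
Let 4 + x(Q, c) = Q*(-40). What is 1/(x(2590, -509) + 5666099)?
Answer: 1/5562495 ≈ 1.7978e-7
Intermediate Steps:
x(Q, c) = -4 - 40*Q (x(Q, c) = -4 + Q*(-40) = -4 - 40*Q)
1/(x(2590, -509) + 5666099) = 1/((-4 - 40*2590) + 5666099) = 1/((-4 - 103600) + 5666099) = 1/(-103604 + 5666099) = 1/5562495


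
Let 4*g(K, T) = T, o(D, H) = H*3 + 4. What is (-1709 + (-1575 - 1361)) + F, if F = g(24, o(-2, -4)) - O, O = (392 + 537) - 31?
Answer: -5545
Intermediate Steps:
O = 898 (O = 929 - 31 = 898)
o(D, H) = 4 + 3*H (o(D, H) = 3*H + 4 = 4 + 3*H)
g(K, T) = T/4
F = -900 (F = (4 + 3*(-4))/4 - 1*898 = (4 - 12)/4 - 898 = (¼)*(-8) - 898 = -2 - 898 = -900)
(-1709 + (-1575 - 1361)) + F = (-1709 + (-1575 - 1361)) - 900 = (-1709 - 2936) - 900 = -4645 - 900 = -5545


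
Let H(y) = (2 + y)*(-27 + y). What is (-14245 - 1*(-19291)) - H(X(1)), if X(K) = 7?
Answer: 5226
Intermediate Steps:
H(y) = (-27 + y)*(2 + y)
(-14245 - 1*(-19291)) - H(X(1)) = (-14245 - 1*(-19291)) - (-54 + 7**2 - 25*7) = (-14245 + 19291) - (-54 + 49 - 175) = 5046 - 1*(-180) = 5046 + 180 = 5226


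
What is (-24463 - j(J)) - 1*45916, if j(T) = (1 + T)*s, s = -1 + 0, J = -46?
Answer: -70424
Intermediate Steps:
s = -1
j(T) = -1 - T (j(T) = (1 + T)*(-1) = -1 - T)
(-24463 - j(J)) - 1*45916 = (-24463 - (-1 - 1*(-46))) - 1*45916 = (-24463 - (-1 + 46)) - 45916 = (-24463 - 1*45) - 45916 = (-24463 - 45) - 45916 = -24508 - 45916 = -70424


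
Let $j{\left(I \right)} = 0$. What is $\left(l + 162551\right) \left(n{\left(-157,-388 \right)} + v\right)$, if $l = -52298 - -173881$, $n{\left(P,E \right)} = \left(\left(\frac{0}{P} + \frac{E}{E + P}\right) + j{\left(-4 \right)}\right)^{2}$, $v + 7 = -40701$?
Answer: $- \frac{3435504869486904}{297025} \approx -1.1566 \cdot 10^{10}$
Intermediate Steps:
$v = -40708$ ($v = -7 - 40701 = -40708$)
$n{\left(P,E \right)} = \frac{E^{2}}{\left(E + P\right)^{2}}$ ($n{\left(P,E \right)} = \left(\left(\frac{0}{P} + \frac{E}{E + P}\right) + 0\right)^{2} = \left(\left(0 + \frac{E}{E + P}\right) + 0\right)^{2} = \left(\frac{E}{E + P} + 0\right)^{2} = \left(\frac{E}{E + P}\right)^{2} = \frac{E^{2}}{\left(E + P\right)^{2}}$)
$l = 121583$ ($l = -52298 + 173881 = 121583$)
$\left(l + 162551\right) \left(n{\left(-157,-388 \right)} + v\right) = \left(121583 + 162551\right) \left(\frac{\left(-388\right)^{2}}{\left(-388 - 157\right)^{2}} - 40708\right) = 284134 \left(\frac{150544}{297025} - 40708\right) = 284134 \left(- \frac{12091143156}{297025}\right) = - \frac{3435504869486904}{297025}$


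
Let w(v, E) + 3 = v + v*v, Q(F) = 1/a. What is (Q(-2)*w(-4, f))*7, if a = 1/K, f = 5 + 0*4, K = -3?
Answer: -189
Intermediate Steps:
f = 5 (f = 5 + 0 = 5)
a = -⅓ (a = 1/(-3) = -⅓ ≈ -0.33333)
Q(F) = -3 (Q(F) = 1/(-⅓) = -3)
w(v, E) = -3 + v + v² (w(v, E) = -3 + (v + v*v) = -3 + (v + v²) = -3 + v + v²)
(Q(-2)*w(-4, f))*7 = -3*(-3 - 4 + (-4)²)*7 = -3*(-3 - 4 + 16)*7 = -3*9*7 = -27*7 = -189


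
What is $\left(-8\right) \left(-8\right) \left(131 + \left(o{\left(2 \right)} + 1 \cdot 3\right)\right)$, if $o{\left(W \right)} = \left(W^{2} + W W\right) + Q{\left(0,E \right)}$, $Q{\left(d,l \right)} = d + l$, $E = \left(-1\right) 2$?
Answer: $8960$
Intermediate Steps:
$E = -2$
$o{\left(W \right)} = -2 + 2 W^{2}$ ($o{\left(W \right)} = \left(W^{2} + W W\right) + \left(0 - 2\right) = \left(W^{2} + W^{2}\right) - 2 = 2 W^{2} - 2 = -2 + 2 W^{2}$)
$\left(-8\right) \left(-8\right) \left(131 + \left(o{\left(2 \right)} + 1 \cdot 3\right)\right) = \left(-8\right) \left(-8\right) \left(131 + \left(\left(-2 + 2 \cdot 2^{2}\right) + 1 \cdot 3\right)\right) = 64 \left(131 + \left(\left(-2 + 2 \cdot 4\right) + 3\right)\right) = 64 \left(131 + \left(\left(-2 + 8\right) + 3\right)\right) = 64 \left(131 + \left(6 + 3\right)\right) = 64 \left(131 + 9\right) = 64 \cdot 140 = 8960$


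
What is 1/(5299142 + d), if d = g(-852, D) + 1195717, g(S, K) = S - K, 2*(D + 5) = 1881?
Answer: 2/12986143 ≈ 1.5401e-7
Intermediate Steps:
D = 1871/2 (D = -5 + (½)*1881 = -5 + 1881/2 = 1871/2 ≈ 935.50)
d = 2387859/2 (d = (-852 - 1*1871/2) + 1195717 = (-852 - 1871/2) + 1195717 = -3575/2 + 1195717 = 2387859/2 ≈ 1.1939e+6)
1/(5299142 + d) = 1/(5299142 + 2387859/2) = 1/(12986143/2) = 2/12986143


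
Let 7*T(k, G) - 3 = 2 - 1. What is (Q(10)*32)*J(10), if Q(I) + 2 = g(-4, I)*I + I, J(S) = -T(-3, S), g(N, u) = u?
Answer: -13824/7 ≈ -1974.9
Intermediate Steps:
T(k, G) = 4/7 (T(k, G) = 3/7 + (2 - 1)/7 = 3/7 + (1/7)*1 = 3/7 + 1/7 = 4/7)
J(S) = -4/7 (J(S) = -1*4/7 = -4/7)
Q(I) = -2 + I + I**2 (Q(I) = -2 + (I*I + I) = -2 + (I**2 + I) = -2 + (I + I**2) = -2 + I + I**2)
(Q(10)*32)*J(10) = ((-2 + 10 + 10**2)*32)*(-4/7) = ((-2 + 10 + 100)*32)*(-4/7) = (108*32)*(-4/7) = 3456*(-4/7) = -13824/7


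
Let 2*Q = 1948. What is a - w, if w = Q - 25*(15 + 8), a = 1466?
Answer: 1067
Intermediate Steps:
Q = 974 (Q = (1/2)*1948 = 974)
w = 399 (w = 974 - 25*(15 + 8) = 974 - 25*23 = 974 - 575 = 399)
a - w = 1466 - 1*399 = 1466 - 399 = 1067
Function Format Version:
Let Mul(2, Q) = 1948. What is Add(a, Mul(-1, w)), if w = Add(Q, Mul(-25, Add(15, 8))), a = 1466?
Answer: 1067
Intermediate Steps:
Q = 974 (Q = Mul(Rational(1, 2), 1948) = 974)
w = 399 (w = Add(974, Mul(-25, Add(15, 8))) = Add(974, Mul(-25, 23)) = Add(974, -575) = 399)
Add(a, Mul(-1, w)) = Add(1466, Mul(-1, 399)) = Add(1466, -399) = 1067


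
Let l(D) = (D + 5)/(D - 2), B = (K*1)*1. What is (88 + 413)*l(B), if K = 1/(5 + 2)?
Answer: -18036/13 ≈ -1387.4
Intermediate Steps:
K = ⅐ (K = 1/7 = ⅐ ≈ 0.14286)
B = ⅐ (B = ((⅐)*1)*1 = (⅐)*1 = ⅐ ≈ 0.14286)
l(D) = (5 + D)/(-2 + D)
(88 + 413)*l(B) = (88 + 413)*((5 + ⅐)/(-2 + ⅐)) = 501*((36/7)/(-13/7)) = 501*(-7/13*36/7) = 501*(-36/13) = -18036/13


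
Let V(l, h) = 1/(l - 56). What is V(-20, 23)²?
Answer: 1/5776 ≈ 0.00017313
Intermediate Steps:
V(l, h) = 1/(-56 + l)
V(-20, 23)² = (1/(-56 - 20))² = (1/(-76))² = (-1/76)² = 1/5776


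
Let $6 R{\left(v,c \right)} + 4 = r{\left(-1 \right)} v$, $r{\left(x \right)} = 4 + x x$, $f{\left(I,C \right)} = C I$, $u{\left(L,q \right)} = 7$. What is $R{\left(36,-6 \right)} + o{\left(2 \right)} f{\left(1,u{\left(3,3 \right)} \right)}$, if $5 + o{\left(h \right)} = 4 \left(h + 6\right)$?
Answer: $\frac{655}{3} \approx 218.33$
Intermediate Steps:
$o{\left(h \right)} = 19 + 4 h$ ($o{\left(h \right)} = -5 + 4 \left(h + 6\right) = -5 + 4 \left(6 + h\right) = -5 + \left(24 + 4 h\right) = 19 + 4 h$)
$r{\left(x \right)} = 4 + x^{2}$
$R{\left(v,c \right)} = - \frac{2}{3} + \frac{5 v}{6}$ ($R{\left(v,c \right)} = - \frac{2}{3} + \frac{\left(4 + \left(-1\right)^{2}\right) v}{6} = - \frac{2}{3} + \frac{\left(4 + 1\right) v}{6} = - \frac{2}{3} + \frac{5 v}{6}$)
$R{\left(36,-6 \right)} + o{\left(2 \right)} f{\left(1,u{\left(3,3 \right)} \right)} = \left(- \frac{2}{3} + \frac{5}{6} \cdot 36\right) + \left(19 + 4 \cdot 2\right) 7 \cdot 1 = \left(- \frac{2}{3} + 30\right) + \left(19 + 8\right) 7 = \frac{88}{3} + 27 \cdot 7 = \frac{88}{3} + 189 = \frac{655}{3}$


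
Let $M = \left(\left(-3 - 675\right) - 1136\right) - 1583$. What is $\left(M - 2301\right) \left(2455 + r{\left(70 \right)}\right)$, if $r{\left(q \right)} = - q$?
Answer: $-13589730$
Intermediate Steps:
$M = -3397$ ($M = \left(-678 - 1136\right) - 1583 = -1814 - 1583 = -3397$)
$\left(M - 2301\right) \left(2455 + r{\left(70 \right)}\right) = \left(-3397 - 2301\right) \left(2455 - 70\right) = - 5698 \left(2455 - 70\right) = \left(-5698\right) 2385 = -13589730$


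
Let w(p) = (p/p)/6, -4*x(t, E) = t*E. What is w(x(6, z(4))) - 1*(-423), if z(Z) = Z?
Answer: 2539/6 ≈ 423.17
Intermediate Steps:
x(t, E) = -E*t/4 (x(t, E) = -t*E/4 = -E*t/4)
w(p) = 1/6 (w(p) = 1*(1/6) = 1/6)
w(x(6, z(4))) - 1*(-423) = 1/6 - 1*(-423) = 1/6 + 423 = 2539/6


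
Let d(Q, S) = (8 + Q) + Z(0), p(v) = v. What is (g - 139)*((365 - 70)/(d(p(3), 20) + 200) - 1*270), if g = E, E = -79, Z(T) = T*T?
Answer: 12355150/211 ≈ 58555.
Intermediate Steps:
Z(T) = T**2
g = -79
d(Q, S) = 8 + Q (d(Q, S) = (8 + Q) + 0**2 = (8 + Q) + 0 = 8 + Q)
(g - 139)*((365 - 70)/(d(p(3), 20) + 200) - 1*270) = (-79 - 139)*((365 - 70)/((8 + 3) + 200) - 1*270) = -218*(295/(11 + 200) - 270) = -218*(295/211 - 270) = -218*(-56675/211) = 12355150/211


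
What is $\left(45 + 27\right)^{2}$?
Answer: $5184$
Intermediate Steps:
$\left(45 + 27\right)^{2} = 72^{2} = 5184$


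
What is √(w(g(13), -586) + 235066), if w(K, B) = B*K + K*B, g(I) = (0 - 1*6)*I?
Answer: √326482 ≈ 571.39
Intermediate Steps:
g(I) = -6*I (g(I) = (0 - 6)*I = -6*I)
w(K, B) = 2*B*K (w(K, B) = B*K + B*K = 2*B*K)
√(w(g(13), -586) + 235066) = √(2*(-586)*(-6*13) + 235066) = √(2*(-586)*(-78) + 235066) = √(91416 + 235066) = √326482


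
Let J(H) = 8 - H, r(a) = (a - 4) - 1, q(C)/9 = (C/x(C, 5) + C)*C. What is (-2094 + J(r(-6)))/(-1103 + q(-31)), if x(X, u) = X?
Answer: -2075/7267 ≈ -0.28554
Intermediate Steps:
q(C) = 9*C*(1 + C) (q(C) = 9*((C/C + C)*C) = 9*((1 + C)*C) = 9*(C*(1 + C)) = 9*C*(1 + C))
r(a) = -5 + a (r(a) = (-4 + a) - 1 = -5 + a)
(-2094 + J(r(-6)))/(-1103 + q(-31)) = (-2094 + (8 - (-5 - 6)))/(-1103 + 9*(-31)*(1 - 31)) = (-2094 + (8 - 1*(-11)))/(-1103 + 9*(-31)*(-30)) = (-2094 + (8 + 11))/(-1103 + 8370) = (-2094 + 19)/7267 = -2075*1/7267 = -2075/7267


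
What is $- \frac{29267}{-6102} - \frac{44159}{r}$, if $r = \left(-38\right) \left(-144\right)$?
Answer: $- \frac{53741}{16416} \approx -3.2737$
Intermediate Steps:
$r = 5472$
$- \frac{29267}{-6102} - \frac{44159}{r} = - \frac{29267}{-6102} - \frac{44159}{5472} = \left(-29267\right) \left(- \frac{1}{6102}\right) - \frac{44159}{5472} = \frac{259}{54} - \frac{44159}{5472} = - \frac{53741}{16416}$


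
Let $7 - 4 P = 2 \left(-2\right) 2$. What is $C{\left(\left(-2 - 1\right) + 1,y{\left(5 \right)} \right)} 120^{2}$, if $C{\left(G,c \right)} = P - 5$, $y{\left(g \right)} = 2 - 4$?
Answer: $-18000$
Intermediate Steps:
$y{\left(g \right)} = -2$
$P = \frac{15}{4}$ ($P = \frac{7}{4} - \frac{2 \left(-2\right) 2}{4} = \frac{7}{4} - \frac{\left(-4\right) 2}{4} = \frac{7}{4} - -2 = \frac{7}{4} + 2 = \frac{15}{4} \approx 3.75$)
$C{\left(G,c \right)} = - \frac{5}{4}$ ($C{\left(G,c \right)} = \frac{15}{4} - 5 = - \frac{5}{4}$)
$C{\left(\left(-2 - 1\right) + 1,y{\left(5 \right)} \right)} 120^{2} = - \frac{5 \cdot 120^{2}}{4} = \left(- \frac{5}{4}\right) 14400 = -18000$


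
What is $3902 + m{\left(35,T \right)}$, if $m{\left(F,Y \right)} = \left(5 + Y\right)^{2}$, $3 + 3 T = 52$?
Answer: $\frac{39214}{9} \approx 4357.1$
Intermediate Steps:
$T = \frac{49}{3}$ ($T = -1 + \frac{1}{3} \cdot 52 = -1 + \frac{52}{3} = \frac{49}{3} \approx 16.333$)
$3902 + m{\left(35,T \right)} = 3902 + \left(5 + \frac{49}{3}\right)^{2} = 3902 + \left(\frac{64}{3}\right)^{2} = 3902 + \frac{4096}{9} = \frac{39214}{9}$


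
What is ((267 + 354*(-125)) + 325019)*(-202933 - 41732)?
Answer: -68759672940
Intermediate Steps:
((267 + 354*(-125)) + 325019)*(-202933 - 41732) = ((267 - 44250) + 325019)*(-244665) = (-43983 + 325019)*(-244665) = 281036*(-244665) = -68759672940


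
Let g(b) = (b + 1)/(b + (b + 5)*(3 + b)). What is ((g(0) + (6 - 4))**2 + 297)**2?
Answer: 4594941796/50625 ≈ 90764.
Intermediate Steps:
g(b) = (1 + b)/(b + (3 + b)*(5 + b)) (g(b) = (1 + b)/(b + (5 + b)*(3 + b)) = (1 + b)/(b + (3 + b)*(5 + b)))
((g(0) + (6 - 4))**2 + 297)**2 = (((1 + 0)/(15 + 0**2 + 9*0) + (6 - 4))**2 + 297)**2 = ((1/(15 + 0 + 0) + 2)**2 + 297)**2 = ((1/15 + 2)**2 + 297)**2 = ((31/15)**2 + 297)**2 = (961/225 + 297)**2 = (67786/225)**2 = 4594941796/50625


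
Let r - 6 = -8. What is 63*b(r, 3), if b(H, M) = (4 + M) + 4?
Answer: 693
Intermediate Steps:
r = -2 (r = 6 - 8 = -2)
b(H, M) = 8 + M
63*b(r, 3) = 63*(8 + 3) = 63*11 = 693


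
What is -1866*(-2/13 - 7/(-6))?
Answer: -24569/13 ≈ -1889.9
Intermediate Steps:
-1866*(-2/13 - 7/(-6)) = -1866*(-2*1/13 - 7*(-⅙)) = -1866*(-2/13 + 7/6) = -1866*79/78 = -24569/13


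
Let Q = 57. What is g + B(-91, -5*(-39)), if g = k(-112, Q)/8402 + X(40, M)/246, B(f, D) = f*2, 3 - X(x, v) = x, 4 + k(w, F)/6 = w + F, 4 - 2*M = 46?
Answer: -188286151/1033446 ≈ -182.19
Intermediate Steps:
M = -21 (M = 2 - ½*46 = 2 - 23 = -21)
k(w, F) = -24 + 6*F + 6*w (k(w, F) = -24 + 6*(w + F) = -24 + 6*(F + w) = -24 + (6*F + 6*w) = -24 + 6*F + 6*w)
X(x, v) = 3 - x
B(f, D) = 2*f
g = -198979/1033446 (g = (-24 + 6*57 + 6*(-112))/8402 + (3 - 1*40)/246 = (-24 + 342 - 672)*(1/8402) + (3 - 40)*(1/246) = -354*1/8402 - 37*1/246 = -177/4201 - 37/246 = -198979/1033446 ≈ -0.19254)
g + B(-91, -5*(-39)) = -198979/1033446 + 2*(-91) = -198979/1033446 - 182 = -188286151/1033446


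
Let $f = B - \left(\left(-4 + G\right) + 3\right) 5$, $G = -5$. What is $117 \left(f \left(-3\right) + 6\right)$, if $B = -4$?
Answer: $-8424$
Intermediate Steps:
$f = 26$ ($f = -4 - \left(\left(-4 - 5\right) + 3\right) 5 = -4 - \left(-9 + 3\right) 5 = -4 - \left(-6\right) 5 = -4 - -30 = -4 + 30 = 26$)
$117 \left(f \left(-3\right) + 6\right) = 117 \left(26 \left(-3\right) + 6\right) = 117 \left(-78 + 6\right) = 117 \left(-72\right) = -8424$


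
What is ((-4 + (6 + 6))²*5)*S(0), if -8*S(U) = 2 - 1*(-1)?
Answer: -120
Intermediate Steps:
S(U) = -3/8 (S(U) = -(2 - 1*(-1))/8 = -(2 + 1)/8 = -⅛*3 = -3/8)
((-4 + (6 + 6))²*5)*S(0) = ((-4 + (6 + 6))²*5)*(-3/8) = ((-4 + 12)²*5)*(-3/8) = (8²*5)*(-3/8) = (64*5)*(-3/8) = 320*(-3/8) = -120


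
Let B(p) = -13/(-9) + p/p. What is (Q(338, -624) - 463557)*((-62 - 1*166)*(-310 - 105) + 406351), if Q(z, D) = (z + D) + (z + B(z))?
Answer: -2089812048833/9 ≈ -2.3220e+11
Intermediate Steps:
B(p) = 22/9 (B(p) = -13*(-⅑) + 1 = 13/9 + 1 = 22/9)
Q(z, D) = 22/9 + D + 2*z (Q(z, D) = (z + D) + (z + 22/9) = (D + z) + (22/9 + z) = 22/9 + D + 2*z)
(Q(338, -624) - 463557)*((-62 - 1*166)*(-310 - 105) + 406351) = ((22/9 - 624 + 2*338) - 463557)*((-62 - 1*166)*(-310 - 105) + 406351) = ((22/9 - 624 + 676) - 463557)*((-62 - 166)*(-415) + 406351) = (490/9 - 463557)*(-228*(-415) + 406351) = -4171523*(94620 + 406351)/9 = -4171523/9*500971 = -2089812048833/9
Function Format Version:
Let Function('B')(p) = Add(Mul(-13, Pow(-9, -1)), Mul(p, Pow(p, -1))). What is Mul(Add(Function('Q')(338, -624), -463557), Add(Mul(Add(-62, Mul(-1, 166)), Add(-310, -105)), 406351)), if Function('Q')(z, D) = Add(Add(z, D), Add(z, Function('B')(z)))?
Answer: Rational(-2089812048833, 9) ≈ -2.3220e+11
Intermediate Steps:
Function('B')(p) = Rational(22, 9) (Function('B')(p) = Add(Mul(-13, Rational(-1, 9)), 1) = Add(Rational(13, 9), 1) = Rational(22, 9))
Function('Q')(z, D) = Add(Rational(22, 9), D, Mul(2, z)) (Function('Q')(z, D) = Add(Add(z, D), Add(z, Rational(22, 9))) = Add(Add(D, z), Add(Rational(22, 9), z)) = Add(Rational(22, 9), D, Mul(2, z)))
Mul(Add(Function('Q')(338, -624), -463557), Add(Mul(Add(-62, Mul(-1, 166)), Add(-310, -105)), 406351)) = Mul(Add(Add(Rational(22, 9), -624, Mul(2, 338)), -463557), Add(Mul(Add(-62, Mul(-1, 166)), Add(-310, -105)), 406351)) = Mul(Add(Add(Rational(22, 9), -624, 676), -463557), Add(Mul(Add(-62, -166), -415), 406351)) = Mul(Add(Rational(490, 9), -463557), Add(Mul(-228, -415), 406351)) = Mul(Rational(-4171523, 9), Add(94620, 406351)) = Mul(Rational(-4171523, 9), 500971) = Rational(-2089812048833, 9)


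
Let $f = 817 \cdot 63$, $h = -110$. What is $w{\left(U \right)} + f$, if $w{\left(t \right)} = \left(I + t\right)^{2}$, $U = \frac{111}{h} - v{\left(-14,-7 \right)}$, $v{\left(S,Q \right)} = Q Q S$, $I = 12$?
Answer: $\frac{6500934661}{12100} \approx 5.3727 \cdot 10^{5}$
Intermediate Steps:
$f = 51471$
$v{\left(S,Q \right)} = S Q^{2}$ ($v{\left(S,Q \right)} = Q^{2} S = S Q^{2}$)
$U = \frac{75349}{110}$ ($U = \frac{111}{-110} - - 14 \left(-7\right)^{2} = 111 \left(- \frac{1}{110}\right) - \left(-14\right) 49 = - \frac{111}{110} - -686 = - \frac{111}{110} + 686 = \frac{75349}{110} \approx 684.99$)
$w{\left(t \right)} = \left(12 + t\right)^{2}$
$w{\left(U \right)} + f = \left(12 + \frac{75349}{110}\right)^{2} + 51471 = \left(\frac{76669}{110}\right)^{2} + 51471 = \frac{5878135561}{12100} + 51471 = \frac{6500934661}{12100}$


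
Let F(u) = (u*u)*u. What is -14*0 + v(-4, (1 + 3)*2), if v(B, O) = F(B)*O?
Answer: -512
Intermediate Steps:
F(u) = u³ (F(u) = u²*u = u³)
v(B, O) = O*B³ (v(B, O) = B³*O = O*B³)
-14*0 + v(-4, (1 + 3)*2) = -14*0 + ((1 + 3)*2)*(-4)³ = 0 + (4*2)*(-64) = 0 + 8*(-64) = 0 - 512 = -512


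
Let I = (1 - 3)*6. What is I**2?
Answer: 144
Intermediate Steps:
I = -12 (I = -2*6 = -12)
I**2 = (-12)**2 = 144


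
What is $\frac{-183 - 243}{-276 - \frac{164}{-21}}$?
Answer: $\frac{4473}{2816} \approx 1.5884$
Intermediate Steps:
$\frac{-183 - 243}{-276 - \frac{164}{-21}} = \frac{-183 - 243}{-276 - - \frac{164}{21}} = - \frac{426}{-276 + \frac{164}{21}} = - \frac{426}{- \frac{5632}{21}} = \left(-426\right) \left(- \frac{21}{5632}\right) = \frac{4473}{2816}$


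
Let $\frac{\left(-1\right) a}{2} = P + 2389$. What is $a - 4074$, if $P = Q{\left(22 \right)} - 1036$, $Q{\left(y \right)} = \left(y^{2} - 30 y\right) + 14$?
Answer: $-6456$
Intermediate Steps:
$Q{\left(y \right)} = 14 + y^{2} - 30 y$
$P = -1198$ ($P = \left(14 + 22^{2} - 660\right) - 1036 = \left(14 + 484 - 660\right) - 1036 = -162 - 1036 = -1198$)
$a = -2382$ ($a = - 2 \left(-1198 + 2389\right) = \left(-2\right) 1191 = -2382$)
$a - 4074 = -2382 - 4074 = -6456$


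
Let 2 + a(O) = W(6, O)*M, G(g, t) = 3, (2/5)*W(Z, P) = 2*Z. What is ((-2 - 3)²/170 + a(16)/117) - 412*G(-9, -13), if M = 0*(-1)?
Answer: -4916291/3978 ≈ -1235.9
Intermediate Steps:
W(Z, P) = 5*Z (W(Z, P) = 5*(2*Z)/2 = 5*Z)
M = 0
a(O) = -2 (a(O) = -2 + (5*6)*0 = -2 + 30*0 = -2 + 0 = -2)
((-2 - 3)²/170 + a(16)/117) - 412*G(-9, -13) = ((-2 - 3)²/170 - 2/117) - 412*3 = ((-5)²*(1/170) - 2*1/117) - 1236 = (25*(1/170) - 2/117) - 1236 = (5/34 - 2/117) - 1236 = 517/3978 - 1236 = -4916291/3978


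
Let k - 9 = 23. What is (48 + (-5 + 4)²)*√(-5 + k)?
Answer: 147*√3 ≈ 254.61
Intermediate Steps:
k = 32 (k = 9 + 23 = 32)
(48 + (-5 + 4)²)*√(-5 + k) = (48 + (-5 + 4)²)*√(-5 + 32) = (48 + (-1)²)*√27 = (48 + 1)*(3*√3) = 49*(3*√3) = 147*√3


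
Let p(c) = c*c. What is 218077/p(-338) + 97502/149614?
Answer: 21883195383/8546250908 ≈ 2.5606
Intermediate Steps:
p(c) = c²
218077/p(-338) + 97502/149614 = 218077/((-338)²) + 97502/149614 = 218077/114244 + 97502*(1/149614) = 218077*(1/114244) + 48751/74807 = 218077/114244 + 48751/74807 = 21883195383/8546250908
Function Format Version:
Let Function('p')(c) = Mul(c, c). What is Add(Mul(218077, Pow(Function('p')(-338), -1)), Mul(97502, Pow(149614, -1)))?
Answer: Rational(21883195383, 8546250908) ≈ 2.5606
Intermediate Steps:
Function('p')(c) = Pow(c, 2)
Add(Mul(218077, Pow(Function('p')(-338), -1)), Mul(97502, Pow(149614, -1))) = Add(Mul(218077, Pow(Pow(-338, 2), -1)), Mul(97502, Pow(149614, -1))) = Add(Mul(218077, Pow(114244, -1)), Mul(97502, Rational(1, 149614))) = Add(Mul(218077, Rational(1, 114244)), Rational(48751, 74807)) = Add(Rational(218077, 114244), Rational(48751, 74807)) = Rational(21883195383, 8546250908)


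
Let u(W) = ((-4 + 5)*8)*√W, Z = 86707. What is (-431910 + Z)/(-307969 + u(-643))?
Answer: 106311822707/94844946113 + 2761624*I*√643/94844946113 ≈ 1.1209 + 0.00073834*I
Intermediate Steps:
u(W) = 8*√W (u(W) = (1*8)*√W = 8*√W)
(-431910 + Z)/(-307969 + u(-643)) = (-431910 + 86707)/(-307969 + 8*√(-643)) = -345203/(-307969 + 8*(I*√643)) = -345203/(-307969 + 8*I*√643)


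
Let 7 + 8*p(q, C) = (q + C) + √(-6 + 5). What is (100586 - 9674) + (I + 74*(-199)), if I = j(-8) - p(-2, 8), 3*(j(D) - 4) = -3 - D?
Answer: 1828603/24 - I/8 ≈ 76192.0 - 0.125*I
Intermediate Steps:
j(D) = 3 - D/3 (j(D) = 4 + (-3 - D)/3 = 4 + (-1 - D/3) = 3 - D/3)
p(q, C) = -7/8 + I/8 + C/8 + q/8 (p(q, C) = -7/8 + ((q + C) + √(-6 + 5))/8 = -7/8 + ((C + q) + √(-1))/8 = -7/8 + ((C + q) + I)/8 = -7/8 + (I + C + q)/8 = -7/8 + (I/8 + C/8 + q/8) = -7/8 + I/8 + C/8 + q/8)
I = 139/24 - I/8 (I = (3 - ⅓*(-8)) - (-7/8 + I/8 + (⅛)*8 + (⅛)*(-2)) = (3 + 8/3) - (-7/8 + I/8 + 1 - ¼) = 17/3 - (-⅛ + I/8) = 17/3 + (⅛ - I/8) = 139/24 - I/8 ≈ 5.7917 - 0.125*I)
(100586 - 9674) + (I + 74*(-199)) = (100586 - 9674) + ((139/24 - I/8) + 74*(-199)) = 90912 + ((139/24 - I/8) - 14726) = 90912 + (-353285/24 - I/8) = 1828603/24 - I/8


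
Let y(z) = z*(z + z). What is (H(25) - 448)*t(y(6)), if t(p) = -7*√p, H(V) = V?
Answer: 17766*√2 ≈ 25125.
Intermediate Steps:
y(z) = 2*z² (y(z) = z*(2*z) = 2*z²)
(H(25) - 448)*t(y(6)) = (25 - 448)*(-7*6*√2) = -(-2961)*√(2*36) = -(-2961)*√72 = -(-2961)*6*√2 = -(-17766)*√2 = 17766*√2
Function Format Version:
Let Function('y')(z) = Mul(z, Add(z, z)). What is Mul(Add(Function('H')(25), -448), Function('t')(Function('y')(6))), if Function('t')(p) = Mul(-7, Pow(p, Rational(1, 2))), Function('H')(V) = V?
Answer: Mul(17766, Pow(2, Rational(1, 2))) ≈ 25125.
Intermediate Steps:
Function('y')(z) = Mul(2, Pow(z, 2)) (Function('y')(z) = Mul(z, Mul(2, z)) = Mul(2, Pow(z, 2)))
Mul(Add(Function('H')(25), -448), Function('t')(Function('y')(6))) = Mul(Add(25, -448), Mul(-7, Pow(Mul(2, Pow(6, 2)), Rational(1, 2)))) = Mul(-423, Mul(-7, Pow(Mul(2, 36), Rational(1, 2)))) = Mul(-423, Mul(-7, Pow(72, Rational(1, 2)))) = Mul(-423, Mul(-7, Mul(6, Pow(2, Rational(1, 2))))) = Mul(-423, Mul(-42, Pow(2, Rational(1, 2)))) = Mul(17766, Pow(2, Rational(1, 2)))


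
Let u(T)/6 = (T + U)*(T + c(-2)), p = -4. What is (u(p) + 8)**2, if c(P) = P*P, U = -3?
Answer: 64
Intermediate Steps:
c(P) = P**2
u(T) = 6*(-3 + T)*(4 + T) (u(T) = 6*((T - 3)*(T + (-2)**2)) = 6*((-3 + T)*(T + 4)) = 6*((-3 + T)*(4 + T)) = 6*(-3 + T)*(4 + T))
(u(p) + 8)**2 = ((-72 + 6*(-4) + 6*(-4)**2) + 8)**2 = ((-72 - 24 + 6*16) + 8)**2 = ((-72 - 24 + 96) + 8)**2 = (0 + 8)**2 = 8**2 = 64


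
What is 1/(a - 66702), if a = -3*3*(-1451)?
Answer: -1/53643 ≈ -1.8642e-5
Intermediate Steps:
a = 13059 (a = -9*(-1451) = 13059)
1/(a - 66702) = 1/(13059 - 66702) = 1/(-53643) = -1/53643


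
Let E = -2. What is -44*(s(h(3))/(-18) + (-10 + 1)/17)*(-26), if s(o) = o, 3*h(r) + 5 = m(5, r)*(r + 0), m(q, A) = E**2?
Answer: -346060/459 ≈ -753.94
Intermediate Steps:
m(q, A) = 4 (m(q, A) = (-2)**2 = 4)
h(r) = -5/3 + 4*r/3 (h(r) = -5/3 + (4*(r + 0))/3 = -5/3 + (4*r)/3 = -5/3 + 4*r/3)
-44*(s(h(3))/(-18) + (-10 + 1)/17)*(-26) = -44*((-5/3 + (4/3)*3)/(-18) + (-10 + 1)/17)*(-26) = -44*((-5/3 + 4)*(-1/18) - 9*1/17)*(-26) = -44*((7/3)*(-1/18) - 9/17)*(-26) = -44*(-7/54 - 9/17)*(-26) = -44*(-605/918)*(-26) = (13310/459)*(-26) = -346060/459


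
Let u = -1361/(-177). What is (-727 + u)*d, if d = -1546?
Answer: 196833628/177 ≈ 1.1121e+6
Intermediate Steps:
u = 1361/177 (u = -1361*(-1/177) = 1361/177 ≈ 7.6893)
(-727 + u)*d = (-727 + 1361/177)*(-1546) = -127318/177*(-1546) = 196833628/177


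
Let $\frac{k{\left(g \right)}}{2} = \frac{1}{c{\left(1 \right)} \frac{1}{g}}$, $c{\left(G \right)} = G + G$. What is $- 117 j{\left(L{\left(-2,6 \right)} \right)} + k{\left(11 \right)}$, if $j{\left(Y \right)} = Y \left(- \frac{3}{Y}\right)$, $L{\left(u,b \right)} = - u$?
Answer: $362$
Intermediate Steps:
$c{\left(G \right)} = 2 G$
$j{\left(Y \right)} = -3$
$k{\left(g \right)} = g$ ($k{\left(g \right)} = \frac{2}{2 \cdot 1 \frac{1}{g}} = \frac{2}{2 \frac{1}{g}} = 2 \frac{g}{2} = g$)
$- 117 j{\left(L{\left(-2,6 \right)} \right)} + k{\left(11 \right)} = \left(-117\right) \left(-3\right) + 11 = 351 + 11 = 362$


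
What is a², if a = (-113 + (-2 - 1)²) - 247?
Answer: 123201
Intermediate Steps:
a = -351 (a = (-113 + (-3)²) - 247 = (-113 + 9) - 247 = -104 - 247 = -351)
a² = (-351)² = 123201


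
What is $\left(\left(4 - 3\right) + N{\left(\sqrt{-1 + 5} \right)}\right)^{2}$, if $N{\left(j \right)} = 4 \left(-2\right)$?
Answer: $49$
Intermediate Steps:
$N{\left(j \right)} = -8$
$\left(\left(4 - 3\right) + N{\left(\sqrt{-1 + 5} \right)}\right)^{2} = \left(\left(4 - 3\right) - 8\right)^{2} = \left(1 - 8\right)^{2} = \left(-7\right)^{2} = 49$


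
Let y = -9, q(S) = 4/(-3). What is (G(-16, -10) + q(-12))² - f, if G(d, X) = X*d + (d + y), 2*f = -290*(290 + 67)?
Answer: 626686/9 ≈ 69632.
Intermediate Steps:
q(S) = -4/3 (q(S) = 4*(-⅓) = -4/3)
f = -51765 (f = (-290*(290 + 67))/2 = (-290*357)/2 = (½)*(-103530) = -51765)
G(d, X) = -9 + d + X*d (G(d, X) = X*d + (d - 9) = X*d + (-9 + d) = -9 + d + X*d)
(G(-16, -10) + q(-12))² - f = ((-9 - 16 - 10*(-16)) - 4/3)² - 1*(-51765) = ((-9 - 16 + 160) - 4/3)² + 51765 = (135 - 4/3)² + 51765 = (401/3)² + 51765 = 160801/9 + 51765 = 626686/9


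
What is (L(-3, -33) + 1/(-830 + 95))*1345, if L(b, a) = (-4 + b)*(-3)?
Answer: 4151746/147 ≈ 28243.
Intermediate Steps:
L(b, a) = 12 - 3*b
(L(-3, -33) + 1/(-830 + 95))*1345 = ((12 - 3*(-3)) + 1/(-830 + 95))*1345 = ((12 + 9) + 1/(-735))*1345 = (21 - 1/735)*1345 = (15434/735)*1345 = 4151746/147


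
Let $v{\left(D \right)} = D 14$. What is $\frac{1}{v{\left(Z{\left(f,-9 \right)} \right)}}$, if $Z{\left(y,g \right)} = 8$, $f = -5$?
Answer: $\frac{1}{112} \approx 0.0089286$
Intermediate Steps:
$v{\left(D \right)} = 14 D$
$\frac{1}{v{\left(Z{\left(f,-9 \right)} \right)}} = \frac{1}{14 \cdot 8} = \frac{1}{112}$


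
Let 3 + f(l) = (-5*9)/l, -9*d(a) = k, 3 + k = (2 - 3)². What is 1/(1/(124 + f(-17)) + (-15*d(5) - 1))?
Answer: -6306/27275 ≈ -0.23120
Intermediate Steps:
k = -2 (k = -3 + (2 - 3)² = -3 + (-1)² = -3 + 1 = -2)
d(a) = 2/9 (d(a) = -⅑*(-2) = 2/9)
f(l) = -3 - 45/l (f(l) = -3 + (-5*9)/l = -3 - 45/l)
1/(1/(124 + f(-17)) + (-15*d(5) - 1)) = 1/(1/(124 + (-3 - 45/(-17))) + (-15*2/9 - 1)) = 1/(1/(124 + (-3 - 45*(-1/17))) + (-10/3 - 1)) = 1/(1/(124 + (-3 + 45/17)) - 13/3) = 1/(1/(124 - 6/17) - 13/3) = 1/(1/(2102/17) - 13/3) = 1/(17/2102 - 13/3) = 1/(-27275/6306) = -6306/27275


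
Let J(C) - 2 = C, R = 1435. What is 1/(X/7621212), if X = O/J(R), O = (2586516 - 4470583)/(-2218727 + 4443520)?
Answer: -24365224659799692/1884067 ≈ -1.2932e+10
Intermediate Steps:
J(C) = 2 + C
O = -1884067/2224793 ≈ -0.84685
X = -1884067/3197027541 (X = -1884067/(2224793*(2 + 1435)) = -1884067/2224793/1437 = -1884067/2224793*1/1437 = -1884067/3197027541 ≈ -0.00058932)
1/(X/7621212) = 1/(-1884067/3197027541/7621212) = 1/(-1884067/3197027541*1/7621212) = 1/(-1884067/24365224659799692) = -24365224659799692/1884067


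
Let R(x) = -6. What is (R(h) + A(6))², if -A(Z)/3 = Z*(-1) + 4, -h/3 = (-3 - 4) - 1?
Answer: 0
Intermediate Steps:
h = 24 (h = -3*((-3 - 4) - 1) = -3*(-7 - 1) = -3*(-8) = 24)
A(Z) = -12 + 3*Z (A(Z) = -3*(Z*(-1) + 4) = -3*(-Z + 4) = -3*(4 - Z) = -12 + 3*Z)
(R(h) + A(6))² = (-6 + (-12 + 3*6))² = (-6 + (-12 + 18))² = (-6 + 6)² = 0² = 0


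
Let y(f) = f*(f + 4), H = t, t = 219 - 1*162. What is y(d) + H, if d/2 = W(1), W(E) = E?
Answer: 69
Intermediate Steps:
t = 57 (t = 219 - 162 = 57)
d = 2 (d = 2*1 = 2)
H = 57
y(f) = f*(4 + f)
y(d) + H = 2*(4 + 2) + 57 = 2*6 + 57 = 12 + 57 = 69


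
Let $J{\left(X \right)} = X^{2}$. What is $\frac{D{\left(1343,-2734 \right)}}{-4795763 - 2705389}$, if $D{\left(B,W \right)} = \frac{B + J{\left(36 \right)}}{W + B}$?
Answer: $\frac{203}{802623264} \approx 2.5292 \cdot 10^{-7}$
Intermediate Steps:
$D{\left(B,W \right)} = \frac{1296 + B}{B + W}$ ($D{\left(B,W \right)} = \frac{B + 36^{2}}{W + B} = \frac{B + 1296}{B + W} = \frac{1296 + B}{B + W}$)
$\frac{D{\left(1343,-2734 \right)}}{-4795763 - 2705389} = \frac{\frac{1}{1343 - 2734} \left(1296 + 1343\right)}{-4795763 - 2705389} = \frac{\frac{1}{-1391} \cdot 2639}{-7501152} = \left(- \frac{1}{1391}\right) 2639 \left(- \frac{1}{7501152}\right) = \left(- \frac{203}{107}\right) \left(- \frac{1}{7501152}\right) = \frac{203}{802623264}$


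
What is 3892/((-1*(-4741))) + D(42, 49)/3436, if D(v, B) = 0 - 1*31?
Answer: 13225941/16290076 ≈ 0.81190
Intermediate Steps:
D(v, B) = -31 (D(v, B) = 0 - 31 = -31)
3892/((-1*(-4741))) + D(42, 49)/3436 = 3892/((-1*(-4741))) - 31/3436 = 3892/4741 - 31*1/3436 = 3892*(1/4741) - 31/3436 = 3892/4741 - 31/3436 = 13225941/16290076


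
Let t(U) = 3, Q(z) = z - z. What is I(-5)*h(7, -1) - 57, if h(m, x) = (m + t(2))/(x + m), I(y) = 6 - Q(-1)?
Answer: -47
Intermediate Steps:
Q(z) = 0
I(y) = 6 (I(y) = 6 - 1*0 = 6 + 0 = 6)
h(m, x) = (3 + m)/(m + x) (h(m, x) = (m + 3)/(x + m) = (3 + m)/(m + x))
I(-5)*h(7, -1) - 57 = 6*((3 + 7)/(7 - 1)) - 57 = 6*(10/6) - 57 = 6*((1/6)*10) - 57 = 6*(5/3) - 57 = 10 - 57 = -47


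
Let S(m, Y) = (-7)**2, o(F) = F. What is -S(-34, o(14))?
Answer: -49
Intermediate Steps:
S(m, Y) = 49
-S(-34, o(14)) = -1*49 = -49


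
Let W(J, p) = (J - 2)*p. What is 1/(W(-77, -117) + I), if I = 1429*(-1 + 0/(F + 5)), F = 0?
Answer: 1/7814 ≈ 0.00012798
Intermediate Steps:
W(J, p) = p*(-2 + J) (W(J, p) = (-2 + J)*p = p*(-2 + J))
I = -1429 (I = 1429*(-1 + 0/(0 + 5)) = 1429*(-1 + 0/5) = 1429*(-1 + (⅕)*0) = 1429*(-1 + 0) = 1429*(-1) = -1429)
1/(W(-77, -117) + I) = 1/(-117*(-2 - 77) - 1429) = 1/(-117*(-79) - 1429) = 1/(9243 - 1429) = 1/7814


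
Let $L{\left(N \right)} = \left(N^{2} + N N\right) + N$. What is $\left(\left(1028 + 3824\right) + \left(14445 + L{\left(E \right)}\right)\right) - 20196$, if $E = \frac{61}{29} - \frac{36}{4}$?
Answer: $- \frac{681859}{841} \approx -810.77$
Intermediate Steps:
$E = - \frac{200}{29}$ ($E = 61 \cdot \frac{1}{29} - 9 = \frac{61}{29} - 9 = - \frac{200}{29} \approx -6.8966$)
$L{\left(N \right)} = N + 2 N^{2}$ ($L{\left(N \right)} = \left(N^{2} + N^{2}\right) + N = 2 N^{2} + N = N + 2 N^{2}$)
$\left(\left(1028 + 3824\right) + \left(14445 + L{\left(E \right)}\right)\right) - 20196 = \left(\left(1028 + 3824\right) + \left(14445 - \frac{200 \left(1 + 2 \left(- \frac{200}{29}\right)\right)}{29}\right)\right) - 20196 = \left(4852 + \left(14445 - \frac{200 \left(1 - \frac{400}{29}\right)}{29}\right)\right) - 20196 = \left(4852 + \left(14445 - - \frac{74200}{841}\right)\right) - 20196 = \left(4852 + \left(14445 + \frac{74200}{841}\right)\right) - 20196 = \left(4852 + \frac{12222445}{841}\right) - 20196 = \frac{16302977}{841} - 20196 = - \frac{681859}{841}$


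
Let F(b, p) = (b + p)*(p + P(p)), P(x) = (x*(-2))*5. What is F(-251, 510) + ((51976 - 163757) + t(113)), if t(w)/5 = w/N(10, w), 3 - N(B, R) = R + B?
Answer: -31214297/24 ≈ -1.3006e+6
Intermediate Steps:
N(B, R) = 3 - B - R (N(B, R) = 3 - (R + B) = 3 - (B + R) = 3 + (-B - R) = 3 - B - R)
P(x) = -10*x (P(x) = -2*x*5 = -10*x)
t(w) = 5*w/(-7 - w) (t(w) = 5*(w/(3 - 1*10 - w)) = 5*(w/(3 - 10 - w)) = 5*(w/(-7 - w)) = 5*w/(-7 - w))
F(b, p) = -9*p*(b + p) (F(b, p) = (b + p)*(p - 10*p) = (b + p)*(-9*p) = -9*p*(b + p))
F(-251, 510) + ((51976 - 163757) + t(113)) = 9*510*(-1*(-251) - 1*510) + ((51976 - 163757) - 5*113/(7 + 113)) = 9*510*(251 - 510) + (-111781 - 5*113/120) = 9*510*(-259) + (-111781 - 5*113*1/120) = -1188810 + (-111781 - 113/24) = -1188810 - 2682857/24 = -31214297/24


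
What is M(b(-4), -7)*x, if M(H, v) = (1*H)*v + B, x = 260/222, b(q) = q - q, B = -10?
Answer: -1300/111 ≈ -11.712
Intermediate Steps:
b(q) = 0
x = 130/111 (x = 260*(1/222) = 130/111 ≈ 1.1712)
M(H, v) = -10 + H*v (M(H, v) = (1*H)*v - 10 = H*v - 10 = -10 + H*v)
M(b(-4), -7)*x = (-10 + 0*(-7))*(130/111) = (-10 + 0)*(130/111) = -10*130/111 = -1300/111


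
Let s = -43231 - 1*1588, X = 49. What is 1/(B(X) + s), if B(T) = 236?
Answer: -1/44583 ≈ -2.2430e-5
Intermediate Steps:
s = -44819 (s = -43231 - 1588 = -44819)
1/(B(X) + s) = 1/(236 - 44819) = 1/(-44583) = -1/44583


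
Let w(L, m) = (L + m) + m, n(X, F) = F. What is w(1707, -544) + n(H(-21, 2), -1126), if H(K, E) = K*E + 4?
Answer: -507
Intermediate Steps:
H(K, E) = 4 + E*K (H(K, E) = E*K + 4 = 4 + E*K)
w(L, m) = L + 2*m
w(1707, -544) + n(H(-21, 2), -1126) = (1707 + 2*(-544)) - 1126 = (1707 - 1088) - 1126 = 619 - 1126 = -507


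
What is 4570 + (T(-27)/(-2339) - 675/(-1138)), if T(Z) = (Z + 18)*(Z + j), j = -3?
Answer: 12165615305/2661782 ≈ 4570.5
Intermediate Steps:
T(Z) = (-3 + Z)*(18 + Z) (T(Z) = (Z + 18)*(Z - 3) = (18 + Z)*(-3 + Z) = (-3 + Z)*(18 + Z))
4570 + (T(-27)/(-2339) - 675/(-1138)) = 4570 + ((-54 + (-27)² + 15*(-27))/(-2339) - 675/(-1138)) = 4570 + ((-54 + 729 - 405)*(-1/2339) - 675*(-1/1138)) = 4570 + (270*(-1/2339) + 675/1138) = 4570 + (-270/2339 + 675/1138) = 4570 + 1271565/2661782 = 12165615305/2661782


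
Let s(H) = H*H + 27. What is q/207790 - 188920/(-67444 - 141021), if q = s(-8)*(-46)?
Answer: 3838305231/4331694235 ≈ 0.88610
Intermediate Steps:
s(H) = 27 + H**2 (s(H) = H**2 + 27 = 27 + H**2)
q = -4186 (q = (27 + (-8)**2)*(-46) = (27 + 64)*(-46) = 91*(-46) = -4186)
q/207790 - 188920/(-67444 - 141021) = -4186/207790 - 188920/(-67444 - 141021) = -4186*1/207790 - 188920/(-208465) = -2093/103895 - 188920*(-1/208465) = -2093/103895 + 37784/41693 = 3838305231/4331694235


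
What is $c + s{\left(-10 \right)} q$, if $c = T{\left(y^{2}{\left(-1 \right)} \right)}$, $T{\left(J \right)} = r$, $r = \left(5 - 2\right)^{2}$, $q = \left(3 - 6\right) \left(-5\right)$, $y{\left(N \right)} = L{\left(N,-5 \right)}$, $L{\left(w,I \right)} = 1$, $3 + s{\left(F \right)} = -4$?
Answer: $-96$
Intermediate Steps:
$s{\left(F \right)} = -7$ ($s{\left(F \right)} = -3 - 4 = -7$)
$y{\left(N \right)} = 1$
$q = 15$ ($q = \left(3 - 6\right) \left(-5\right) = \left(-3\right) \left(-5\right) = 15$)
$r = 9$ ($r = 3^{2} = 9$)
$T{\left(J \right)} = 9$
$c = 9$
$c + s{\left(-10 \right)} q = 9 - 105 = -96$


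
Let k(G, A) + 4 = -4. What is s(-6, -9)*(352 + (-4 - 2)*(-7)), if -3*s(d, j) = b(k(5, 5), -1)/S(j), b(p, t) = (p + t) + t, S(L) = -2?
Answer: -1970/3 ≈ -656.67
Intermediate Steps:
k(G, A) = -8 (k(G, A) = -4 - 4 = -8)
b(p, t) = p + 2*t
s(d, j) = -5/3 (s(d, j) = -(-8 + 2*(-1))/(3*(-2)) = -(-8 - 2)*(-1)/(3*2) = -(-10)*(-1)/(3*2) = -⅓*5 = -5/3)
s(-6, -9)*(352 + (-4 - 2)*(-7)) = -5*(352 + (-4 - 2)*(-7))/3 = -5*(352 - 6*(-7))/3 = -5*(352 + 42)/3 = -5/3*394 = -1970/3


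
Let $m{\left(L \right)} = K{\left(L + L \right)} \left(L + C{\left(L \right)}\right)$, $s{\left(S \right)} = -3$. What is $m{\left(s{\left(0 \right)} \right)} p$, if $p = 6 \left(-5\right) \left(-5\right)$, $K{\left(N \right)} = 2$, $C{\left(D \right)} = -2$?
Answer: $-1500$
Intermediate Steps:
$p = 150$ ($p = \left(-30\right) \left(-5\right) = 150$)
$m{\left(L \right)} = -4 + 2 L$ ($m{\left(L \right)} = 2 \left(L - 2\right) = 2 \left(-2 + L\right) = -4 + 2 L$)
$m{\left(s{\left(0 \right)} \right)} p = \left(-4 + 2 \left(-3\right)\right) 150 = \left(-4 - 6\right) 150 = \left(-10\right) 150 = -1500$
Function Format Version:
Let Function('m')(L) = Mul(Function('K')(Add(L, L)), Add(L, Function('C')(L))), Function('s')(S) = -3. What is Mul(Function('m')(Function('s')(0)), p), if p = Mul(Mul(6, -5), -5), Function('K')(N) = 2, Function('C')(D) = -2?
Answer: -1500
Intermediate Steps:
p = 150 (p = Mul(-30, -5) = 150)
Function('m')(L) = Add(-4, Mul(2, L)) (Function('m')(L) = Mul(2, Add(L, -2)) = Mul(2, Add(-2, L)) = Add(-4, Mul(2, L)))
Mul(Function('m')(Function('s')(0)), p) = Mul(Add(-4, Mul(2, -3)), 150) = Mul(Add(-4, -6), 150) = Mul(-10, 150) = -1500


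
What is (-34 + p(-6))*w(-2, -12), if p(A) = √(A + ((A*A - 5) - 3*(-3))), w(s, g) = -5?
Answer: 170 - 5*√34 ≈ 140.85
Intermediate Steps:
p(A) = √(4 + A + A²) (p(A) = √(A + ((A² - 5) + 9)) = √(A + ((-5 + A²) + 9)) = √(A + (4 + A²)) = √(4 + A + A²))
(-34 + p(-6))*w(-2, -12) = (-34 + √(4 - 6 + (-6)²))*(-5) = (-34 + √(4 - 6 + 36))*(-5) = (-34 + √34)*(-5) = 170 - 5*√34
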